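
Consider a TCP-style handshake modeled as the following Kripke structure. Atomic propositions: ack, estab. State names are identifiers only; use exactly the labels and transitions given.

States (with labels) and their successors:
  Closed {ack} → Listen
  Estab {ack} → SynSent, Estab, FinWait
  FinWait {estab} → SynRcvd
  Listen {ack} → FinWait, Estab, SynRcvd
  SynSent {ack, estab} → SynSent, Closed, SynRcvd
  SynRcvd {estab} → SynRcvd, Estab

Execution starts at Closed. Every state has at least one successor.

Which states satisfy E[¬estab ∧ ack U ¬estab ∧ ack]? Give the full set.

{Closed, Estab, Listen}

States satisfying ¬estab ∧ ack: {Closed, Estab, Listen}.
States satisfying E[¬estab ∧ ack U ¬estab ∧ ack]: {Closed, Estab, Listen}.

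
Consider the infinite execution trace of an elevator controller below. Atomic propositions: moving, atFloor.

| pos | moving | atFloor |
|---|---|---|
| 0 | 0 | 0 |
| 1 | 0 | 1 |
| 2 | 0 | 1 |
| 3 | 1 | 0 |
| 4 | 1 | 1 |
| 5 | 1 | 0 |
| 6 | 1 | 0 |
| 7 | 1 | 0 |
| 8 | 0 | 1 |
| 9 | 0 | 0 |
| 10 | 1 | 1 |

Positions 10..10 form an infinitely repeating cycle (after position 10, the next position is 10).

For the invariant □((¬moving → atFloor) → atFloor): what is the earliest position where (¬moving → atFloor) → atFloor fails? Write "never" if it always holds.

Check (¬moving → atFloor) → atFloor at each position in order: 0 ✓, 1 ✓, 2 ✓.
At position 3 the labels are {moving}, so (¬moving → atFloor) → atFloor is false there. This is the first violation.

3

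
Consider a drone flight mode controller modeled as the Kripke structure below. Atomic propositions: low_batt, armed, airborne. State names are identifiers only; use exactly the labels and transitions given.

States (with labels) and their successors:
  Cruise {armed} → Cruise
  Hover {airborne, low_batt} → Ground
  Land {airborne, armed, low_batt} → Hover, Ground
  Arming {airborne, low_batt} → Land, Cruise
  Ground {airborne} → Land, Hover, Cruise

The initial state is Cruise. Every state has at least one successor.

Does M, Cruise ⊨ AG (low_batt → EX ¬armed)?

States satisfying low_batt → EX ¬armed: {Cruise, Hover, Land, Ground}.
States satisfying AG (low_batt → EX ¬armed): {Cruise, Hover, Land, Ground}.
Every state reachable from Cruise satisfies low_batt → EX ¬armed.
Cruise ∈ Sat(AG (low_batt → EX ¬armed)).

Satisfied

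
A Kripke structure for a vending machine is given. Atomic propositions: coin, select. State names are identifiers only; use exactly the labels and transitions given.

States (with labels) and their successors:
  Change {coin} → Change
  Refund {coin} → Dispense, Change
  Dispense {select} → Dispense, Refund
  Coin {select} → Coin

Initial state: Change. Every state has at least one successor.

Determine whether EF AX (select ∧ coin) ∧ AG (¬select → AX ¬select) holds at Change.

Violated

States satisfying AX (select ∧ coin): ∅.
States satisfying EF AX (select ∧ coin): ∅.
States satisfying ¬select → AX ¬select: {Change, Dispense, Coin}.
States satisfying AG (¬select → AX ¬select): {Change, Coin}.
States satisfying EF AX (select ∧ coin) ∧ AG (¬select → AX ¬select): ∅.
Change ∉ Sat(EF AX (select ∧ coin) ∧ AG (¬select → AX ¬select)).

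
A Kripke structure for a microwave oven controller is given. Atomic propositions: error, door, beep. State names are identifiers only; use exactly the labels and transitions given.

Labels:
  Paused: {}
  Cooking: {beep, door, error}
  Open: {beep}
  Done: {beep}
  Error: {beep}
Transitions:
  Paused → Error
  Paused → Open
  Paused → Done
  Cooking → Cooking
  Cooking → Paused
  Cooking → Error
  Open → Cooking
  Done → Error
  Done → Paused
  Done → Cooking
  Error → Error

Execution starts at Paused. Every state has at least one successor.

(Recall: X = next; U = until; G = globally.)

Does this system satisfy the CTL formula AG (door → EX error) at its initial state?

States satisfying door → EX error: {Paused, Cooking, Open, Done, Error}.
States satisfying AG (door → EX error): {Paused, Cooking, Open, Done, Error}.
Every state reachable from Paused satisfies door → EX error.
Paused ∈ Sat(AG (door → EX error)).

Holds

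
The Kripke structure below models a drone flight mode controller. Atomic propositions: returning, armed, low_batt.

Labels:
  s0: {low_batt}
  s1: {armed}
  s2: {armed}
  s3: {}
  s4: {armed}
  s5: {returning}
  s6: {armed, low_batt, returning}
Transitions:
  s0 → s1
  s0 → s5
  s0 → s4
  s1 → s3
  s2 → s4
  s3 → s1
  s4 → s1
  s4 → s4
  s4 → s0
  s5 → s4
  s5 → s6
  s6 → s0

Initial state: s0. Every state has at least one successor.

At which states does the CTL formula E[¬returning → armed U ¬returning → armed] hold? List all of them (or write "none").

States satisfying ¬returning → armed: {s1, s2, s4, s5, s6}.
States satisfying E[¬returning → armed U ¬returning → armed]: {s1, s2, s4, s5, s6}.

{s1, s2, s4, s5, s6}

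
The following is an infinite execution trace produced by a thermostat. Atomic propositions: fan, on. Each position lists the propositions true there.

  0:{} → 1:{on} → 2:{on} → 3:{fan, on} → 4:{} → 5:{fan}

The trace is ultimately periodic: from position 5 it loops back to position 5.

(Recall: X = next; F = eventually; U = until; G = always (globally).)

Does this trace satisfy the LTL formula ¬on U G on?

Walking from position 0: at position 1, G on has not yet held and ¬on fails, so ¬on U G on is false.

Does not hold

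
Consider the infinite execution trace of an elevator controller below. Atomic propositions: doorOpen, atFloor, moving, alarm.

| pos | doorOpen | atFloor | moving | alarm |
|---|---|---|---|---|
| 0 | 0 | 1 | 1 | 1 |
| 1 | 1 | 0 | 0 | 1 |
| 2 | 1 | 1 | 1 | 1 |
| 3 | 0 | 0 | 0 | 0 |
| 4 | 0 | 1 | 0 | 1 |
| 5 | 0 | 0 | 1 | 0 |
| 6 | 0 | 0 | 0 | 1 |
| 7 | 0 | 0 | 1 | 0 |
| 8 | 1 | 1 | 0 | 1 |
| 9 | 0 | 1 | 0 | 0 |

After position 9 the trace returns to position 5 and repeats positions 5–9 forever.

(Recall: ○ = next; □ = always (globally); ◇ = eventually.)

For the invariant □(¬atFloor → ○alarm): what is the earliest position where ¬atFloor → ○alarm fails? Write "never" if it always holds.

6

Check ¬atFloor → ○alarm at each position in order: 0 ✓, 1 ✓, 2 ✓, 3 ✓, 4 ✓, 5 ✓.
At position 6 the labels are {alarm} and the next position 7 has {moving}, so ¬atFloor → ○alarm is false there. This is the first violation.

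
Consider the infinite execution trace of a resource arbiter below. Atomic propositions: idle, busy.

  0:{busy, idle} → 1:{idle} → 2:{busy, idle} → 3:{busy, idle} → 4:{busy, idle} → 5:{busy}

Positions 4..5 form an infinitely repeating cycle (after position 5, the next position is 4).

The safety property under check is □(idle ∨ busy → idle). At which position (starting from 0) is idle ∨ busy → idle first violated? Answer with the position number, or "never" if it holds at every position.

5

Check idle ∨ busy → idle at each position in order: 0 ✓, 1 ✓, 2 ✓, 3 ✓, 4 ✓.
At position 5 the labels are {busy}, so idle ∨ busy → idle is false there. This is the first violation.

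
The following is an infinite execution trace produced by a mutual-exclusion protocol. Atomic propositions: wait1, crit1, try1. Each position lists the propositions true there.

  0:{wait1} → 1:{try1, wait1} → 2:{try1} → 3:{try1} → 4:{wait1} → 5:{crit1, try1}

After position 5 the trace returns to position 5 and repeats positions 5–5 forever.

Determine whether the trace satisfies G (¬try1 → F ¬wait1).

Yes

¬try1 → F ¬wait1 holds at every position 0..5, and those are all positions ever visited, so G (¬try1 → F ¬wait1) holds.
Positions where ¬try1 holds: 0, 4.
Check F ¬wait1 at each: 0→ok, 4→ok.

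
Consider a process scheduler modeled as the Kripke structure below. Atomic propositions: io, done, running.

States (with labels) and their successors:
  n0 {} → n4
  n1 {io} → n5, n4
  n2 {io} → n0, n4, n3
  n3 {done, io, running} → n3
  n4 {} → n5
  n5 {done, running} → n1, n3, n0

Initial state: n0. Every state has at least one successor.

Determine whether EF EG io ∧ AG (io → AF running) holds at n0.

States satisfying EG io: {n2, n3}.
States satisfying EF EG io: {n0, n1, n2, n3, n4, n5}.
States satisfying io → AF running: {n0, n1, n2, n3, n4, n5}.
States satisfying AG (io → AF running): {n0, n1, n2, n3, n4, n5}.
States satisfying EF EG io ∧ AG (io → AF running): {n0, n1, n2, n3, n4, n5}.
n0 ∈ Sat(EF EG io ∧ AG (io → AF running)).

Satisfied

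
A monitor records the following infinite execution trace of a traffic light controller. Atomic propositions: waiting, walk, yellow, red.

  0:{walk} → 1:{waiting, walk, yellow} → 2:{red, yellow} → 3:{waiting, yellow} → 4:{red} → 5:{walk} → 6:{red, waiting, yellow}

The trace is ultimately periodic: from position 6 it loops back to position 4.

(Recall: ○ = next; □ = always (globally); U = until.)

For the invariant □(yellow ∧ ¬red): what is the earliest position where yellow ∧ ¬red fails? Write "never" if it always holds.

0

At position 0 the labels are {walk}, so yellow ∧ ¬red is false there. This is the first violation.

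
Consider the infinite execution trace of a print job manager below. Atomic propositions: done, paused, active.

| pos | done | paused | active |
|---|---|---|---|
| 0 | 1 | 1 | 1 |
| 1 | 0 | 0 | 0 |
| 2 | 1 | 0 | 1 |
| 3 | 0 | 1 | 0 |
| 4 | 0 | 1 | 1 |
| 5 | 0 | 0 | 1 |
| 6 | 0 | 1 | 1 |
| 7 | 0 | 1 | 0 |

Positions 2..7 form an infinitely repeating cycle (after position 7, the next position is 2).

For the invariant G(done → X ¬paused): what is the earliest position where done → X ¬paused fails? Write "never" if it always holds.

2

Check done → X ¬paused at each position in order: 0 ✓, 1 ✓.
At position 2 the labels are {active, done} and the next position 3 has {paused}, so done → X ¬paused is false there. This is the first violation.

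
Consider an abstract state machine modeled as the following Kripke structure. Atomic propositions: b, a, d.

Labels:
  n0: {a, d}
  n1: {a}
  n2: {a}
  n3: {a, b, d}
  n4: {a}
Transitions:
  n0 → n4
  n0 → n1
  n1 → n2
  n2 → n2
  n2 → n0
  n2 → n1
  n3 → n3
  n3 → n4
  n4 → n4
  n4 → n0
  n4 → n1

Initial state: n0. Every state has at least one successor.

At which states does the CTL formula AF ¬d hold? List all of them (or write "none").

States satisfying ¬d: {n1, n2, n4}.
States satisfying AF ¬d: {n0, n1, n2, n4}.

{n0, n1, n2, n4}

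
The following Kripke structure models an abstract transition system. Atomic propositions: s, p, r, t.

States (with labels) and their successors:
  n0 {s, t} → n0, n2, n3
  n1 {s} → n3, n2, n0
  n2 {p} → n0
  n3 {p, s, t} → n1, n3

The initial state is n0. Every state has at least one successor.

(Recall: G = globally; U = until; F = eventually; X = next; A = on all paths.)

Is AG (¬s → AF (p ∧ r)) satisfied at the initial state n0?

Violated

States satisfying ¬s → AF (p ∧ r): {n0, n1, n3}.
States satisfying AG (¬s → AF (p ∧ r)): ∅.
n2 is reachable from n0 and violates ¬s → AF (p ∧ r), so AG fails at n0.
n0 ∉ Sat(AG (¬s → AF (p ∧ r))).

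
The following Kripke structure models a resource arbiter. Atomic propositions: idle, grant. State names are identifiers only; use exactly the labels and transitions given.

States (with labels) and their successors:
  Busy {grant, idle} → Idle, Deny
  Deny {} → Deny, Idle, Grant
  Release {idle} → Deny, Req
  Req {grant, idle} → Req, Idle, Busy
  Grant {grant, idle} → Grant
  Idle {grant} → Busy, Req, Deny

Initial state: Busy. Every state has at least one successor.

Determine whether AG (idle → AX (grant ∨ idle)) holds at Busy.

Violated

States satisfying idle → AX (grant ∨ idle): {Deny, Req, Grant, Idle}.
States satisfying AG (idle → AX (grant ∨ idle)): {Grant}.
Busy is reachable from Busy and violates idle → AX (grant ∨ idle), so AG fails at Busy.
Busy ∉ Sat(AG (idle → AX (grant ∨ idle))).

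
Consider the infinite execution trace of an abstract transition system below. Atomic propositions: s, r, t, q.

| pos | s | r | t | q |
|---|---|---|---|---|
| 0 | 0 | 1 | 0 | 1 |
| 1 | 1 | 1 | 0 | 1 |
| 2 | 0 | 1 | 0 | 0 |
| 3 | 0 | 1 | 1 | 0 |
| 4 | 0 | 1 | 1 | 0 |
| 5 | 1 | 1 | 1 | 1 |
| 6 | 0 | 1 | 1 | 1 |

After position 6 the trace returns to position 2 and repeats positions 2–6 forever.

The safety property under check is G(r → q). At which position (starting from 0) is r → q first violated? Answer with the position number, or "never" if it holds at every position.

Check r → q at each position in order: 0 ✓, 1 ✓.
At position 2 the labels are {r}, so r → q is false there. This is the first violation.

2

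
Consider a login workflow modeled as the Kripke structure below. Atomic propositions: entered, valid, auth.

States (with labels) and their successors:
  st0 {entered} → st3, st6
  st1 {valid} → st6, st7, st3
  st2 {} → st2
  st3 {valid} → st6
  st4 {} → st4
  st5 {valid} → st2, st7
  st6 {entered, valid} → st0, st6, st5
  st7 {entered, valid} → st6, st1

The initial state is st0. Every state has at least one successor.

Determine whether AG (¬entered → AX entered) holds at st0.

Violated

States satisfying ¬entered → AX entered: {st0, st3, st6, st7}.
States satisfying AG (¬entered → AX entered): ∅.
st1 is reachable from st0 and violates ¬entered → AX entered, so AG fails at st0.
st0 ∉ Sat(AG (¬entered → AX entered)).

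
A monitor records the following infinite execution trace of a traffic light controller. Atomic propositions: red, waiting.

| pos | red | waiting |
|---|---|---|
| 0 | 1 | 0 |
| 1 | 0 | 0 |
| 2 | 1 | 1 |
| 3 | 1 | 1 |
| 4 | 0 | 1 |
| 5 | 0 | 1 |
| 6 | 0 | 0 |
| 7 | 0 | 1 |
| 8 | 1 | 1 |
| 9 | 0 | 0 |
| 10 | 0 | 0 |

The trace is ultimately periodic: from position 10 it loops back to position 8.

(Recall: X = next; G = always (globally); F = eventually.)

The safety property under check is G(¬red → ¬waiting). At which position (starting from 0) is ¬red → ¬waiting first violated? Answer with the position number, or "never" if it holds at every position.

4

Check ¬red → ¬waiting at each position in order: 0 ✓, 1 ✓, 2 ✓, 3 ✓.
At position 4 the labels are {waiting}, so ¬red → ¬waiting is false there. This is the first violation.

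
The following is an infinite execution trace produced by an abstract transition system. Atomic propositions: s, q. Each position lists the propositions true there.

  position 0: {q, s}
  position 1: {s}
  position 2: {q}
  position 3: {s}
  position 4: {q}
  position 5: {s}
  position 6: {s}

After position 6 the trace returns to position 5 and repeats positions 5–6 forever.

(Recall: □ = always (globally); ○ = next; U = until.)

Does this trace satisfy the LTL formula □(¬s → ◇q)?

¬s → ◇q holds at every position 0..6, and those are all positions ever visited, so □(¬s → ◇q) holds.
Positions where ¬s holds: 2, 4.
Check ◇q at each: 2→ok, 4→ok.

Satisfied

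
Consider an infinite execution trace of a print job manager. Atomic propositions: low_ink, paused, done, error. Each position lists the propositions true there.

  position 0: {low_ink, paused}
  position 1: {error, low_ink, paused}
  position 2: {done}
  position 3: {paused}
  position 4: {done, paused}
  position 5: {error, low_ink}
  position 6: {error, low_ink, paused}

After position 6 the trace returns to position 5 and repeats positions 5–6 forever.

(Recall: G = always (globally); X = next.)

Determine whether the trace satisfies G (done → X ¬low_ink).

No

done → X ¬low_ink must hold at every position from 0 onward. It fails at position 4, so G (done → X ¬low_ink) is false.
Positions where done holds: 2, 4.
Check X ¬low_ink at each: 2→ok, 4→fails.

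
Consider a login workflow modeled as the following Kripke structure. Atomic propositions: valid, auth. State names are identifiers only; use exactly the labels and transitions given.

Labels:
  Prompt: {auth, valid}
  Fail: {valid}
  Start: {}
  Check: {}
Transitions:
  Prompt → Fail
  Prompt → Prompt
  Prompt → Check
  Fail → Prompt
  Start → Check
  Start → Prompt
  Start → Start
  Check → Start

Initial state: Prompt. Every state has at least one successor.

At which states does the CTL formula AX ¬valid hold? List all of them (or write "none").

{Check}

States satisfying ¬valid: {Start, Check}.
States satisfying AX ¬valid: {Check}.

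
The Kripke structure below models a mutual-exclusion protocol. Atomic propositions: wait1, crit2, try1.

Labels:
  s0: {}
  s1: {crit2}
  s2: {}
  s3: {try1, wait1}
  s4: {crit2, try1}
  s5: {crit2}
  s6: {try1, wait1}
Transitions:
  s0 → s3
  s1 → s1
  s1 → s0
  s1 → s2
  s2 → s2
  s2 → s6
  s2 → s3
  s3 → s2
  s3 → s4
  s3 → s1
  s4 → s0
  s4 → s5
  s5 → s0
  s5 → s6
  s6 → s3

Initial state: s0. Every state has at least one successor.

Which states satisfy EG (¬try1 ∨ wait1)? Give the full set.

{s0, s1, s2, s3, s5, s6}

States satisfying ¬try1 ∨ wait1: {s0, s1, s2, s3, s5, s6}.
States satisfying EG (¬try1 ∨ wait1): {s0, s1, s2, s3, s5, s6}.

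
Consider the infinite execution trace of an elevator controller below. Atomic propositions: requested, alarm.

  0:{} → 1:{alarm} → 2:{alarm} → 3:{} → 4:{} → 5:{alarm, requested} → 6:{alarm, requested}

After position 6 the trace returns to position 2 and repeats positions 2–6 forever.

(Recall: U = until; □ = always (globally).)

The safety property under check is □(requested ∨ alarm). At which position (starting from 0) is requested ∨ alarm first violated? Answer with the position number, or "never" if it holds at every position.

At position 0 the labels are {}, so requested ∨ alarm is false there. This is the first violation.

0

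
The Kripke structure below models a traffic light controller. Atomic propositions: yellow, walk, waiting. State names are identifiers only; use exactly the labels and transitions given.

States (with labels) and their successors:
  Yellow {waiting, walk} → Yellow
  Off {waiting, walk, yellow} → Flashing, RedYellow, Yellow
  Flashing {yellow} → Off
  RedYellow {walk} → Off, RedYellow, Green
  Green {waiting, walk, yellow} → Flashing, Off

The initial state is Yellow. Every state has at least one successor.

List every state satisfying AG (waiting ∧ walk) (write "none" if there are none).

States satisfying waiting ∧ walk: {Yellow, Off, Green}.
States satisfying AG (waiting ∧ walk): {Yellow}.

{Yellow}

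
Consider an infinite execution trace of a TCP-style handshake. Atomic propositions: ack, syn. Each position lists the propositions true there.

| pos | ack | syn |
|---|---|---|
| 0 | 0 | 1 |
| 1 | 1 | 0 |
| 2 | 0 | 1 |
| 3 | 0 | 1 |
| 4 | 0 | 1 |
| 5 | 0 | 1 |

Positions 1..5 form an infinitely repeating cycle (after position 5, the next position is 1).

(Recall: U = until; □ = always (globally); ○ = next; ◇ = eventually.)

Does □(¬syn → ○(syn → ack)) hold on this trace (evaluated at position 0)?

¬syn → ○(syn → ack) must hold at every position from 0 onward. It fails at position 1, so □(¬syn → ○(syn → ack)) is false.
Positions where ¬syn holds: 1.
Check ○(syn → ack) at each: 1→fails.

Does not hold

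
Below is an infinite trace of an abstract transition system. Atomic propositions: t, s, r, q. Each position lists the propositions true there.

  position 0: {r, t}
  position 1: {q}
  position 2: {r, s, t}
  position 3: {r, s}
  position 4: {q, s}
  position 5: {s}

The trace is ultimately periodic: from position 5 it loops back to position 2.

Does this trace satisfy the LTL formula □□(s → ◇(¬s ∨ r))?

□(s → ◇(¬s ∨ r)) holds at every position 0..5, and those are all positions ever visited, so □□(s → ◇(¬s ∨ r)) holds.

Satisfied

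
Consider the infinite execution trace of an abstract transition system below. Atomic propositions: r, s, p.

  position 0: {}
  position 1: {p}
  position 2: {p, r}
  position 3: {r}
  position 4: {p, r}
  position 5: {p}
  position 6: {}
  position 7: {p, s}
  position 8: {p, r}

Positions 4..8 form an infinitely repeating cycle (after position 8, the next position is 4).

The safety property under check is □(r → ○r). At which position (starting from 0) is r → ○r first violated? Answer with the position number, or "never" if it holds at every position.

4

Check r → ○r at each position in order: 0 ✓, 1 ✓, 2 ✓, 3 ✓.
At position 4 the labels are {p, r} and the next position 5 has {p}, so r → ○r is false there. This is the first violation.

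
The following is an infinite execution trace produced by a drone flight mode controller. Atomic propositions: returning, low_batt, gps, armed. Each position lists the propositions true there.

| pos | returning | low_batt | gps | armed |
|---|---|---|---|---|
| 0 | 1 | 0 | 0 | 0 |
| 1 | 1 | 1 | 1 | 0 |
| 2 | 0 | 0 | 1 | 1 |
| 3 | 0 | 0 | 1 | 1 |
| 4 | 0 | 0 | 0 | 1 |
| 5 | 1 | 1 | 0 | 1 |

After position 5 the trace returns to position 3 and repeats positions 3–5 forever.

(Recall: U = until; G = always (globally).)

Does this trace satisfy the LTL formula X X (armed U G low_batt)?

Does not hold

The position after 0 is 1; X (armed U G low_batt) is false there.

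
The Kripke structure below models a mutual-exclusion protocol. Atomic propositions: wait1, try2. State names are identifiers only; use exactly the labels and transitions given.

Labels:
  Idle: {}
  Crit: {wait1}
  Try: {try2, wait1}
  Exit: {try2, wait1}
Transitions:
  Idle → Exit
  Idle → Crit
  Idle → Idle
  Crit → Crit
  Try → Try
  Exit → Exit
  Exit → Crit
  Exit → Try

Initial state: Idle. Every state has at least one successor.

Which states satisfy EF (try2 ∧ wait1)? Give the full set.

States satisfying try2 ∧ wait1: {Try, Exit}.
States satisfying EF (try2 ∧ wait1): {Idle, Try, Exit}.

{Idle, Try, Exit}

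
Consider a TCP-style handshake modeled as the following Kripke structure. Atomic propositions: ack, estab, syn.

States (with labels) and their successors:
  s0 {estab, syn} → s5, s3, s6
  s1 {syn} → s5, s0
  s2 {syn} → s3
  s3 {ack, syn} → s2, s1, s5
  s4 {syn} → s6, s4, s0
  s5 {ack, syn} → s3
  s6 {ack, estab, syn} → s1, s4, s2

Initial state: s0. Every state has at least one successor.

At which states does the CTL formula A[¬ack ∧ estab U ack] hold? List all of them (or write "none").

States satisfying ¬ack ∧ estab: {s0}.
States satisfying ack: {s3, s5, s6}.
States satisfying A[¬ack ∧ estab U ack]: {s0, s3, s5, s6}.

{s0, s3, s5, s6}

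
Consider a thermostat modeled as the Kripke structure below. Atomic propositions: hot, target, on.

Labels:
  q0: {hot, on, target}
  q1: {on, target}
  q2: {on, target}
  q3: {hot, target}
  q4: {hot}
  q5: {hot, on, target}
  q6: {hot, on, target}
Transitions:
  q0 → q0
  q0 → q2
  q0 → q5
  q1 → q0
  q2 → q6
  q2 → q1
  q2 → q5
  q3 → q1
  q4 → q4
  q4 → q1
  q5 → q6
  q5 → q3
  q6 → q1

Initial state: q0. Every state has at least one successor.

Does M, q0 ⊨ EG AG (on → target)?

States satisfying AG (on → target): {q0, q1, q2, q3, q4, q5, q6}.
States satisfying EG AG (on → target): {q0, q1, q2, q3, q4, q5, q6}.
q0 ∈ Sat(EG AG (on → target)).

Yes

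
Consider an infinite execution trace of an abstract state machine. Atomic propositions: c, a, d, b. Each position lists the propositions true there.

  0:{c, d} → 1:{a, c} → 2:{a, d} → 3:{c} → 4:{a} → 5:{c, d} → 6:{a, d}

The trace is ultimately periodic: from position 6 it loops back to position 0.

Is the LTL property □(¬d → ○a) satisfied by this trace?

Does not hold

¬d → ○a must hold at every position from 0 onward. It fails at position 4, so □(¬d → ○a) is false.
Positions where ¬d holds: 1, 3, 4.
Check ○a at each: 1→ok, 3→ok, 4→fails.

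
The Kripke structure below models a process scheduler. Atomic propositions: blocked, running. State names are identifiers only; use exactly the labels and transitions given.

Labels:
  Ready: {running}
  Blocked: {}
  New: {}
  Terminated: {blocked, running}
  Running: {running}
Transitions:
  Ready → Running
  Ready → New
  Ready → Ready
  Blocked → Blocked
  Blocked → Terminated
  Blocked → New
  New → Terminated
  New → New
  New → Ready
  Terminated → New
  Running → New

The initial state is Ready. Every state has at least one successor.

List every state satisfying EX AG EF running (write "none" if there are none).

{Ready, Blocked, New, Terminated, Running}

States satisfying AG EF running: {Ready, Blocked, New, Terminated, Running}.
States satisfying EX AG EF running: {Ready, Blocked, New, Terminated, Running}.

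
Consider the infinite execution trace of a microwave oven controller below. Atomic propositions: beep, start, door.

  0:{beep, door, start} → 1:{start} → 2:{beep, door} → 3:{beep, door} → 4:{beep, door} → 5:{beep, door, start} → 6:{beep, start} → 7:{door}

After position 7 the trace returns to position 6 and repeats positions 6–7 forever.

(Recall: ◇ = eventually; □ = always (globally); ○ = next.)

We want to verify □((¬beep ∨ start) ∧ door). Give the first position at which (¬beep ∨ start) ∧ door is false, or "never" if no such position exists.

1

Check (¬beep ∨ start) ∧ door at each position in order: 0 ✓.
At position 1 the labels are {start}, so (¬beep ∨ start) ∧ door is false there. This is the first violation.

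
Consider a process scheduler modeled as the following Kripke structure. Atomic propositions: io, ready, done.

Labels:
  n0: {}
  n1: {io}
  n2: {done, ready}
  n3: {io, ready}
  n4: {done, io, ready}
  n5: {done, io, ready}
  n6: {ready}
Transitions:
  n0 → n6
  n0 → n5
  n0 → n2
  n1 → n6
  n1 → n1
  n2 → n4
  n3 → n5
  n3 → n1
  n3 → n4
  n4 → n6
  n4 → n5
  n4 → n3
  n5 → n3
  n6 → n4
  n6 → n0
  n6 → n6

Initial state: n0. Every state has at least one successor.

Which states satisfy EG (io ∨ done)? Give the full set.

{n1, n2, n3, n4, n5}

States satisfying io ∨ done: {n1, n2, n3, n4, n5}.
States satisfying EG (io ∨ done): {n1, n2, n3, n4, n5}.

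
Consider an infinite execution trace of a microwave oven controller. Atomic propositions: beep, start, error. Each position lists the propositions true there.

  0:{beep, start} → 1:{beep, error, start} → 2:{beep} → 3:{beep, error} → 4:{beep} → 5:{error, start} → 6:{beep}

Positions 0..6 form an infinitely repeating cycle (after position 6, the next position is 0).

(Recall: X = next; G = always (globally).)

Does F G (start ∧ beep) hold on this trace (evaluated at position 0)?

G (start ∧ beep) is false at every position 0..6, so it never becomes true and F G (start ∧ beep) fails.

Violated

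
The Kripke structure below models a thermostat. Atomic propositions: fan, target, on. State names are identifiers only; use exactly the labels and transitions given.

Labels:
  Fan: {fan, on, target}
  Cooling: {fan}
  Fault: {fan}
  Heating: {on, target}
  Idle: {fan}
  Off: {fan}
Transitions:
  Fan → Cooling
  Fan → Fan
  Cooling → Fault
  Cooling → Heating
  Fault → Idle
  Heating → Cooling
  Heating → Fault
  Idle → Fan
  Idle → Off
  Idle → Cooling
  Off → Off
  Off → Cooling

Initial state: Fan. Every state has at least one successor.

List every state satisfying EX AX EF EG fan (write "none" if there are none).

{Fan, Cooling, Fault, Heating, Idle, Off}

States satisfying AX EF EG fan: {Fan, Cooling, Fault, Heating, Idle, Off}.
States satisfying EX AX EF EG fan: {Fan, Cooling, Fault, Heating, Idle, Off}.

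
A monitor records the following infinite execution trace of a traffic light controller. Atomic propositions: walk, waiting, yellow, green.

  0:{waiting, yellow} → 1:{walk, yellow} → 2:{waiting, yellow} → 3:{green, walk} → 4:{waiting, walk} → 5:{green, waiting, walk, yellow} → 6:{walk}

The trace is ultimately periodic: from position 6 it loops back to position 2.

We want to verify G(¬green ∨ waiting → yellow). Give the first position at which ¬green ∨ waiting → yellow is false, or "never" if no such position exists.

Check ¬green ∨ waiting → yellow at each position in order: 0 ✓, 1 ✓, 2 ✓, 3 ✓.
At position 4 the labels are {waiting, walk}, so ¬green ∨ waiting → yellow is false there. This is the first violation.

4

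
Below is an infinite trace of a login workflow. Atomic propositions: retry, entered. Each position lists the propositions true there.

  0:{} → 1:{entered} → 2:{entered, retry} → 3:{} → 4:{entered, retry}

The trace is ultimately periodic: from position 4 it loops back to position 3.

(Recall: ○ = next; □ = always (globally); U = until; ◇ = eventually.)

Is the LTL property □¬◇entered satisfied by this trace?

¬◇entered must hold at every position from 0 onward. It fails at position 0, so □¬◇entered is false.

Violated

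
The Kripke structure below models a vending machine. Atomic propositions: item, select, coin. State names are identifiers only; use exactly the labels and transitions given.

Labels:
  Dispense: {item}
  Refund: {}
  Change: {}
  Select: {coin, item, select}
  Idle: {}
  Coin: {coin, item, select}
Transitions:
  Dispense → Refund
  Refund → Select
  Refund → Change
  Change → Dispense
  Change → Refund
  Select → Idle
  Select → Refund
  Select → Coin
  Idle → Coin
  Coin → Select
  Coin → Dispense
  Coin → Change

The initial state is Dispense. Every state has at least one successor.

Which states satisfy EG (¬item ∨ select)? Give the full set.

{Refund, Change, Select, Idle, Coin}

States satisfying ¬item ∨ select: {Refund, Change, Select, Idle, Coin}.
States satisfying EG (¬item ∨ select): {Refund, Change, Select, Idle, Coin}.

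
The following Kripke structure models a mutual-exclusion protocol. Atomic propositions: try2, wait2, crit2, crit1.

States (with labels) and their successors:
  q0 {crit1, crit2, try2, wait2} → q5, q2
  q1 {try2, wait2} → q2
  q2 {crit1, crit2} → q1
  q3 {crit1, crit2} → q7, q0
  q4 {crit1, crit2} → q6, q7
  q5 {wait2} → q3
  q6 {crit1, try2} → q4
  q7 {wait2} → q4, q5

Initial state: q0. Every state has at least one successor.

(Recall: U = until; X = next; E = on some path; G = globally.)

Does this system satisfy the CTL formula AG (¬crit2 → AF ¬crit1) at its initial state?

States satisfying ¬crit2 → AF ¬crit1: {q0, q1, q2, q3, q4, q5, q7}.
States satisfying AG (¬crit2 → AF ¬crit1): {q1, q2}.
q6 is reachable from q0 and violates ¬crit2 → AF ¬crit1, so AG fails at q0.
q0 ∉ Sat(AG (¬crit2 → AF ¬crit1)).

Violated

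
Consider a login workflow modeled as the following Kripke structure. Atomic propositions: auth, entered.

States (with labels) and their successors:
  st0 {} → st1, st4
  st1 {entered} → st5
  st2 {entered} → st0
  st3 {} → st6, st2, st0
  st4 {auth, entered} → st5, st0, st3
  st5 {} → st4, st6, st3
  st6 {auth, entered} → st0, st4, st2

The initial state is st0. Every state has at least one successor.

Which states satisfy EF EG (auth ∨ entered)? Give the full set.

States satisfying EG (auth ∨ entered): ∅.
States satisfying EF EG (auth ∨ entered): ∅.

none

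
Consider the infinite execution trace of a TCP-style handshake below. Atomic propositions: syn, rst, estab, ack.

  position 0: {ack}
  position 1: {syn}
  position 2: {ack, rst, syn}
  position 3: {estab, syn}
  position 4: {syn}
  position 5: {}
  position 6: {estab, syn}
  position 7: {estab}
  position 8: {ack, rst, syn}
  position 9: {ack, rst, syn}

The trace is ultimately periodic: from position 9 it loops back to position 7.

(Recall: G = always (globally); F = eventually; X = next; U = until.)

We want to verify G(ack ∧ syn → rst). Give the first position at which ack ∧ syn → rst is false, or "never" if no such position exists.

ack ∧ syn → rst holds at every position 0..9, and those are all the positions the trace ever visits, so the invariant G(ack ∧ syn → rst) is never violated.

never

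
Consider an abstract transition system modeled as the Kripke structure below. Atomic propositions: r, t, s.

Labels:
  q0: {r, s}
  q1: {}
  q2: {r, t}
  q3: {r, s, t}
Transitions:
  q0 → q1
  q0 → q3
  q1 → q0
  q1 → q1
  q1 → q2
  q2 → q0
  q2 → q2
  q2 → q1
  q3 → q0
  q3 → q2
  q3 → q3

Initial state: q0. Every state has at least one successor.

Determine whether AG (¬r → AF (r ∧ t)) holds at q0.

No

States satisfying ¬r → AF (r ∧ t): {q0, q2, q3}.
States satisfying AG (¬r → AF (r ∧ t)): ∅.
q1 is reachable from q0 and violates ¬r → AF (r ∧ t), so AG fails at q0.
q0 ∉ Sat(AG (¬r → AF (r ∧ t))).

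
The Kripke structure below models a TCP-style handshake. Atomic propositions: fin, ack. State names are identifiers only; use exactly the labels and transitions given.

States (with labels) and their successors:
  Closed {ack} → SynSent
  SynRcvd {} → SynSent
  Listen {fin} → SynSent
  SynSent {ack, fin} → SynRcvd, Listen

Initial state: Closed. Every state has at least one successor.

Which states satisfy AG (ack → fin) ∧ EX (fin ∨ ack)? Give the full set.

States satisfying ack → fin: {SynRcvd, Listen, SynSent}.
States satisfying AG (ack → fin): {SynRcvd, Listen, SynSent}.
States satisfying fin ∨ ack: {Closed, Listen, SynSent}.
States satisfying EX (fin ∨ ack): {Closed, SynRcvd, Listen, SynSent}.
States satisfying AG (ack → fin) ∧ EX (fin ∨ ack): {SynRcvd, Listen, SynSent}.

{SynRcvd, Listen, SynSent}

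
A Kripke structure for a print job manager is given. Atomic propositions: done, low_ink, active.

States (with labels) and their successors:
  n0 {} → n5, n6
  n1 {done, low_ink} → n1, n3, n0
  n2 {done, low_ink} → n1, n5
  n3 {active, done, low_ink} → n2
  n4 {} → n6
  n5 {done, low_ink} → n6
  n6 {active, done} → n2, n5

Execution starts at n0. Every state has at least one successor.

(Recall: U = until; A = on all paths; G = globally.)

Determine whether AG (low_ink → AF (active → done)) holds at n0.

Satisfied

States satisfying low_ink → AF (active → done): {n0, n1, n2, n3, n4, n5, n6}.
States satisfying AG (low_ink → AF (active → done)): {n0, n1, n2, n3, n4, n5, n6}.
Every state reachable from n0 satisfies low_ink → AF (active → done).
n0 ∈ Sat(AG (low_ink → AF (active → done))).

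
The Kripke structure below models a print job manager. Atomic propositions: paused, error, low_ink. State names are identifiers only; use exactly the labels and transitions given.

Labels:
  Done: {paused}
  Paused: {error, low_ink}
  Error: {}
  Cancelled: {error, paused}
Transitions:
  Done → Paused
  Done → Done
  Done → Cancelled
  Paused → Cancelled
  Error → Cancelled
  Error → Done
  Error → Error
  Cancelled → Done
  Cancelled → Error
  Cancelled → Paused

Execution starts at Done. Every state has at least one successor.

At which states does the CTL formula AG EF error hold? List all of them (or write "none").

{Done, Paused, Error, Cancelled}

States satisfying EF error: {Done, Paused, Error, Cancelled}.
States satisfying AG EF error: {Done, Paused, Error, Cancelled}.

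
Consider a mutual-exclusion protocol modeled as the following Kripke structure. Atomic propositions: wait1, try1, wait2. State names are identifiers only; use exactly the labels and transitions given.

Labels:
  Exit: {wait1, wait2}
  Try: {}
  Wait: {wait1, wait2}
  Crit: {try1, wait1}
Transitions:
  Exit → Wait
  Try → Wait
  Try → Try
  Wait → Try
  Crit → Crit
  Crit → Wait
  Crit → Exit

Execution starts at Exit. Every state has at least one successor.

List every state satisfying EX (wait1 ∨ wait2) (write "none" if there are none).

{Exit, Try, Crit}

States satisfying wait1 ∨ wait2: {Exit, Wait, Crit}.
States satisfying EX (wait1 ∨ wait2): {Exit, Try, Crit}.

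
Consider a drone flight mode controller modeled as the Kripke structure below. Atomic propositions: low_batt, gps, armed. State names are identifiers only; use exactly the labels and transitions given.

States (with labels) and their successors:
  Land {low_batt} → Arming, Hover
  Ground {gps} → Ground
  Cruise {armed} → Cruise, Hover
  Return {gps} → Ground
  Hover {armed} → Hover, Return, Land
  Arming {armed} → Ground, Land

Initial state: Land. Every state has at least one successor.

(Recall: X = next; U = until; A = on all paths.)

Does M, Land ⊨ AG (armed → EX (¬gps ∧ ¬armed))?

Yes

States satisfying armed → EX (¬gps ∧ ¬armed): {Land, Ground, Return, Hover, Arming}.
States satisfying AG (armed → EX (¬gps ∧ ¬armed)): {Land, Ground, Return, Hover, Arming}.
Every state reachable from Land satisfies armed → EX (¬gps ∧ ¬armed).
Land ∈ Sat(AG (armed → EX (¬gps ∧ ¬armed))).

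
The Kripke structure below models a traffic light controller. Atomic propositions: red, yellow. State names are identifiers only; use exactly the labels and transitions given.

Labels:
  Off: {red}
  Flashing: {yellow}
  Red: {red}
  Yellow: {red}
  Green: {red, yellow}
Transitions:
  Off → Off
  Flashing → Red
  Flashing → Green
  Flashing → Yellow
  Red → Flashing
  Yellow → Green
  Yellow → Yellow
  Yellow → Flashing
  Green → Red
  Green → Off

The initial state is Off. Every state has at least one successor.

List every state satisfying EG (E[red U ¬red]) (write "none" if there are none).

States satisfying E[red U ¬red]: {Flashing, Red, Yellow, Green}.
States satisfying EG (E[red U ¬red]): {Flashing, Red, Yellow, Green}.

{Flashing, Red, Yellow, Green}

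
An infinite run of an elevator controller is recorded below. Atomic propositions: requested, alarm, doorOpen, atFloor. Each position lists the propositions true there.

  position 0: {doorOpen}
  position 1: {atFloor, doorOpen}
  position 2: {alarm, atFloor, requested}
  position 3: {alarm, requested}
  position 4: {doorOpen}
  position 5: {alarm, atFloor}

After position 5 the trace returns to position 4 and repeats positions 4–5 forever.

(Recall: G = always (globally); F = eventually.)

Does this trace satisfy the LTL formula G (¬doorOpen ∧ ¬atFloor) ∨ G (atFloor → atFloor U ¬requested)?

¬doorOpen ∧ ¬atFloor must hold at every position from 0 onward. It fails at position 0, so G (¬doorOpen ∧ ¬atFloor) is false.
atFloor → atFloor U ¬requested must hold at every position from 0 onward. It fails at position 2, so G (atFloor → atFloor U ¬requested) is false.
Positions where atFloor holds: 1, 2, 5.
Check atFloor U ¬requested at each: 1→ok, 2→fails, 5→ok.
At position 0: G (¬doorOpen ∧ ¬atFloor) is false; G (atFloor → atFloor U ¬requested) is false; so G (¬doorOpen ∧ ¬atFloor) ∨ G (atFloor → atFloor U ¬requested) is false.

Does not hold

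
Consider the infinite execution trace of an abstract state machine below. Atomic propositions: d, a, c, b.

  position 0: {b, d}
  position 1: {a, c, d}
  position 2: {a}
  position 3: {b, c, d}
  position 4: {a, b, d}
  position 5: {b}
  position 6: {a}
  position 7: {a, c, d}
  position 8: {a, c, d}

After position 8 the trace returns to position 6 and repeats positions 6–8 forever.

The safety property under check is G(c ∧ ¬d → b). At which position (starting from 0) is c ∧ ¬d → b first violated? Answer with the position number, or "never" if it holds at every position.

c ∧ ¬d → b holds at every position 0..8, and those are all the positions the trace ever visits, so the invariant G(c ∧ ¬d → b) is never violated.

never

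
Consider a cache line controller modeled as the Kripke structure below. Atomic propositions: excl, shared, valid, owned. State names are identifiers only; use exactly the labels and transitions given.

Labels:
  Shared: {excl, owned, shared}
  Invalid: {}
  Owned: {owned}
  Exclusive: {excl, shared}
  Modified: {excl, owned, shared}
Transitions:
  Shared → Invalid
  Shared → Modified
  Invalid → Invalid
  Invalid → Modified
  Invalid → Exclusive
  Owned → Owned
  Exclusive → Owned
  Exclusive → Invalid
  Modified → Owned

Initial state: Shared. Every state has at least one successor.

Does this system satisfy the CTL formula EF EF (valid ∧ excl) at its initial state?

No

States satisfying EF (valid ∧ excl): ∅.
States satisfying EF EF (valid ∧ excl): ∅.
No suitable path/successor from Shared witnesses the formula.
Shared ∉ Sat(EF EF (valid ∧ excl)).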